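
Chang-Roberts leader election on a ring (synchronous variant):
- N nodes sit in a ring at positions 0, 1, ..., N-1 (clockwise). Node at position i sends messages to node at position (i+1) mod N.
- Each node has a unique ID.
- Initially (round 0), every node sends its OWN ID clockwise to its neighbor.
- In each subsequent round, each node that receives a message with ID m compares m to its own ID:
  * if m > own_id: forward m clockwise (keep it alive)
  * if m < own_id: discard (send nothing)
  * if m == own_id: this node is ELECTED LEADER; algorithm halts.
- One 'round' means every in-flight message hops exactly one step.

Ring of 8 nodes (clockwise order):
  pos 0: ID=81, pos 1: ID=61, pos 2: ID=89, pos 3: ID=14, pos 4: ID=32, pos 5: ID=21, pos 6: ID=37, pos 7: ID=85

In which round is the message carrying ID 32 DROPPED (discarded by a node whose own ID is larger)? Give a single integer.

Answer: 2

Derivation:
Round 1: pos1(id61) recv 81: fwd; pos2(id89) recv 61: drop; pos3(id14) recv 89: fwd; pos4(id32) recv 14: drop; pos5(id21) recv 32: fwd; pos6(id37) recv 21: drop; pos7(id85) recv 37: drop; pos0(id81) recv 85: fwd
Round 2: pos2(id89) recv 81: drop; pos4(id32) recv 89: fwd; pos6(id37) recv 32: drop; pos1(id61) recv 85: fwd
Round 3: pos5(id21) recv 89: fwd; pos2(id89) recv 85: drop
Round 4: pos6(id37) recv 89: fwd
Round 5: pos7(id85) recv 89: fwd
Round 6: pos0(id81) recv 89: fwd
Round 7: pos1(id61) recv 89: fwd
Round 8: pos2(id89) recv 89: ELECTED
Message ID 32 originates at pos 4; dropped at pos 6 in round 2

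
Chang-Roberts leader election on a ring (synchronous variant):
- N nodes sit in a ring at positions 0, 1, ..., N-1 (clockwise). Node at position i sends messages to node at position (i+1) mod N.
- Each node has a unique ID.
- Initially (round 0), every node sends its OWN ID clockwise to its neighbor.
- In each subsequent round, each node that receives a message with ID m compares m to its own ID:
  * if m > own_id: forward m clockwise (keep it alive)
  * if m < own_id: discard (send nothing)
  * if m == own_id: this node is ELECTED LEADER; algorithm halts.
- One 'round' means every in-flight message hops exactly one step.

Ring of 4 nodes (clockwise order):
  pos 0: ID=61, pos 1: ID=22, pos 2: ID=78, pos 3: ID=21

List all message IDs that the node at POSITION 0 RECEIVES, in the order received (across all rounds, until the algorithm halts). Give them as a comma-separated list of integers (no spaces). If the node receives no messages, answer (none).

Round 1: pos1(id22) recv 61: fwd; pos2(id78) recv 22: drop; pos3(id21) recv 78: fwd; pos0(id61) recv 21: drop
Round 2: pos2(id78) recv 61: drop; pos0(id61) recv 78: fwd
Round 3: pos1(id22) recv 78: fwd
Round 4: pos2(id78) recv 78: ELECTED

Answer: 21,78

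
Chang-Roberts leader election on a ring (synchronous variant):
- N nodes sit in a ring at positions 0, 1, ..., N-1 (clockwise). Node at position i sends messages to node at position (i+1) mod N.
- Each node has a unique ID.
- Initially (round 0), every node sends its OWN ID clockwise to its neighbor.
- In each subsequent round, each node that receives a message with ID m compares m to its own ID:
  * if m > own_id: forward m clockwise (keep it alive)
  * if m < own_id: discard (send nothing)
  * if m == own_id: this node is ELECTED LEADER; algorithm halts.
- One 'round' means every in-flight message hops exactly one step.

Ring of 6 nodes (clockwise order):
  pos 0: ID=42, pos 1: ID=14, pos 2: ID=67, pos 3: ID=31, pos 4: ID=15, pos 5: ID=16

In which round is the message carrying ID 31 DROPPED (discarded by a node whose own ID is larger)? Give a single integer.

Answer: 3

Derivation:
Round 1: pos1(id14) recv 42: fwd; pos2(id67) recv 14: drop; pos3(id31) recv 67: fwd; pos4(id15) recv 31: fwd; pos5(id16) recv 15: drop; pos0(id42) recv 16: drop
Round 2: pos2(id67) recv 42: drop; pos4(id15) recv 67: fwd; pos5(id16) recv 31: fwd
Round 3: pos5(id16) recv 67: fwd; pos0(id42) recv 31: drop
Round 4: pos0(id42) recv 67: fwd
Round 5: pos1(id14) recv 67: fwd
Round 6: pos2(id67) recv 67: ELECTED
Message ID 31 originates at pos 3; dropped at pos 0 in round 3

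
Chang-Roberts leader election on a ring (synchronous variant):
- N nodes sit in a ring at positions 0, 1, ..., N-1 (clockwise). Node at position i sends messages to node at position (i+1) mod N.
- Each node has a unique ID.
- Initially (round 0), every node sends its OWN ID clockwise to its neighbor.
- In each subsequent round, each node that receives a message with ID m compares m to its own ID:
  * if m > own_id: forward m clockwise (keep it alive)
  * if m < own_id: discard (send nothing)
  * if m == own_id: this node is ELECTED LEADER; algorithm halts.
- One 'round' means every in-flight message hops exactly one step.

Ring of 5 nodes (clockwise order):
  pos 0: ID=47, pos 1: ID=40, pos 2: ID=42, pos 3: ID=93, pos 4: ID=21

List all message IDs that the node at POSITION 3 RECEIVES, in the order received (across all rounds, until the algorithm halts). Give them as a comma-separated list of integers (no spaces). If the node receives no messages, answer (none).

Answer: 42,47,93

Derivation:
Round 1: pos1(id40) recv 47: fwd; pos2(id42) recv 40: drop; pos3(id93) recv 42: drop; pos4(id21) recv 93: fwd; pos0(id47) recv 21: drop
Round 2: pos2(id42) recv 47: fwd; pos0(id47) recv 93: fwd
Round 3: pos3(id93) recv 47: drop; pos1(id40) recv 93: fwd
Round 4: pos2(id42) recv 93: fwd
Round 5: pos3(id93) recv 93: ELECTED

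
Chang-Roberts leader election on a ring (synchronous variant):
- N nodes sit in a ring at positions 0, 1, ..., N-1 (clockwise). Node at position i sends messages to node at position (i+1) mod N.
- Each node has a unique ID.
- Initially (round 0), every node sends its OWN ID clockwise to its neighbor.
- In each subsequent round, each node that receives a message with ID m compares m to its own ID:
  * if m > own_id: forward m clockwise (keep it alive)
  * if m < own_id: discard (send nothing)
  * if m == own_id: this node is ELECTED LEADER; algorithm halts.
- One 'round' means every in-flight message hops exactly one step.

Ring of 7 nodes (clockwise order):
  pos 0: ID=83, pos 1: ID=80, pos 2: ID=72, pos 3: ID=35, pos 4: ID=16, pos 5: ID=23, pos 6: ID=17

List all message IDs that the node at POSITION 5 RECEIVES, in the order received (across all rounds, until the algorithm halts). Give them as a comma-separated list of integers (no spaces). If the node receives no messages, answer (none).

Round 1: pos1(id80) recv 83: fwd; pos2(id72) recv 80: fwd; pos3(id35) recv 72: fwd; pos4(id16) recv 35: fwd; pos5(id23) recv 16: drop; pos6(id17) recv 23: fwd; pos0(id83) recv 17: drop
Round 2: pos2(id72) recv 83: fwd; pos3(id35) recv 80: fwd; pos4(id16) recv 72: fwd; pos5(id23) recv 35: fwd; pos0(id83) recv 23: drop
Round 3: pos3(id35) recv 83: fwd; pos4(id16) recv 80: fwd; pos5(id23) recv 72: fwd; pos6(id17) recv 35: fwd
Round 4: pos4(id16) recv 83: fwd; pos5(id23) recv 80: fwd; pos6(id17) recv 72: fwd; pos0(id83) recv 35: drop
Round 5: pos5(id23) recv 83: fwd; pos6(id17) recv 80: fwd; pos0(id83) recv 72: drop
Round 6: pos6(id17) recv 83: fwd; pos0(id83) recv 80: drop
Round 7: pos0(id83) recv 83: ELECTED

Answer: 16,35,72,80,83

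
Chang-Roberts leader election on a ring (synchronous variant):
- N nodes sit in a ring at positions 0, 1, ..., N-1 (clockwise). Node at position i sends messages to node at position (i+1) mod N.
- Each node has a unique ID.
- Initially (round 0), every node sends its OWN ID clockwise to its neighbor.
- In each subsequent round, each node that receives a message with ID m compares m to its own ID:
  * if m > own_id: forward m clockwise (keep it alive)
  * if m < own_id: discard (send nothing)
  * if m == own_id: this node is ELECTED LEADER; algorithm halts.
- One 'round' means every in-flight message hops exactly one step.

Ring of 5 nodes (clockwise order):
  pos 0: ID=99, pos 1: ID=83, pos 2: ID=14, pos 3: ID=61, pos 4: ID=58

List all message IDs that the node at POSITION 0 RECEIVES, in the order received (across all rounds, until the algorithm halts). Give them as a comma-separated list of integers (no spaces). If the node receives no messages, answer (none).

Answer: 58,61,83,99

Derivation:
Round 1: pos1(id83) recv 99: fwd; pos2(id14) recv 83: fwd; pos3(id61) recv 14: drop; pos4(id58) recv 61: fwd; pos0(id99) recv 58: drop
Round 2: pos2(id14) recv 99: fwd; pos3(id61) recv 83: fwd; pos0(id99) recv 61: drop
Round 3: pos3(id61) recv 99: fwd; pos4(id58) recv 83: fwd
Round 4: pos4(id58) recv 99: fwd; pos0(id99) recv 83: drop
Round 5: pos0(id99) recv 99: ELECTED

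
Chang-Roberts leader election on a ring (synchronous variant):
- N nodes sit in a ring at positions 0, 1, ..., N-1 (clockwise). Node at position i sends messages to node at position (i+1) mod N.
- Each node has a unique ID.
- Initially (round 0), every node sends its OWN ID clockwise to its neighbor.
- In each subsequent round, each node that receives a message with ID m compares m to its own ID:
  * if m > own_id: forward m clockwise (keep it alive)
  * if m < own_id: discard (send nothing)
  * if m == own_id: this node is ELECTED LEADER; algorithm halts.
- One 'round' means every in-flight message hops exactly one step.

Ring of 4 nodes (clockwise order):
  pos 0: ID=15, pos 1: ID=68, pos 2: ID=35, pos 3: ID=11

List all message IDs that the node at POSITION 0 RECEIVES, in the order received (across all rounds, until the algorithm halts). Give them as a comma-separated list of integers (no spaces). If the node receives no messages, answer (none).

Answer: 11,35,68

Derivation:
Round 1: pos1(id68) recv 15: drop; pos2(id35) recv 68: fwd; pos3(id11) recv 35: fwd; pos0(id15) recv 11: drop
Round 2: pos3(id11) recv 68: fwd; pos0(id15) recv 35: fwd
Round 3: pos0(id15) recv 68: fwd; pos1(id68) recv 35: drop
Round 4: pos1(id68) recv 68: ELECTED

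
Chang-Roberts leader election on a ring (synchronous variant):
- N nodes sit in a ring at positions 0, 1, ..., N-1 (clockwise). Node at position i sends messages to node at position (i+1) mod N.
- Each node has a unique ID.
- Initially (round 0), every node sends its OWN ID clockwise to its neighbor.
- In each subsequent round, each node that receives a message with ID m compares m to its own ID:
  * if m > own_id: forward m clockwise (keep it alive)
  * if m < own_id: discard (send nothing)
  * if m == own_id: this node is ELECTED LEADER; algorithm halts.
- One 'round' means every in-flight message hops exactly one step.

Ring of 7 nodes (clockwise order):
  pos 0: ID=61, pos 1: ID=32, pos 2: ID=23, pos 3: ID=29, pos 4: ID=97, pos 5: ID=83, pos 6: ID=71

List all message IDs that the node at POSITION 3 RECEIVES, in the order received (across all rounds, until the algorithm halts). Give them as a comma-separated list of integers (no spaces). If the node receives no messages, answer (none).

Answer: 23,32,61,71,83,97

Derivation:
Round 1: pos1(id32) recv 61: fwd; pos2(id23) recv 32: fwd; pos3(id29) recv 23: drop; pos4(id97) recv 29: drop; pos5(id83) recv 97: fwd; pos6(id71) recv 83: fwd; pos0(id61) recv 71: fwd
Round 2: pos2(id23) recv 61: fwd; pos3(id29) recv 32: fwd; pos6(id71) recv 97: fwd; pos0(id61) recv 83: fwd; pos1(id32) recv 71: fwd
Round 3: pos3(id29) recv 61: fwd; pos4(id97) recv 32: drop; pos0(id61) recv 97: fwd; pos1(id32) recv 83: fwd; pos2(id23) recv 71: fwd
Round 4: pos4(id97) recv 61: drop; pos1(id32) recv 97: fwd; pos2(id23) recv 83: fwd; pos3(id29) recv 71: fwd
Round 5: pos2(id23) recv 97: fwd; pos3(id29) recv 83: fwd; pos4(id97) recv 71: drop
Round 6: pos3(id29) recv 97: fwd; pos4(id97) recv 83: drop
Round 7: pos4(id97) recv 97: ELECTED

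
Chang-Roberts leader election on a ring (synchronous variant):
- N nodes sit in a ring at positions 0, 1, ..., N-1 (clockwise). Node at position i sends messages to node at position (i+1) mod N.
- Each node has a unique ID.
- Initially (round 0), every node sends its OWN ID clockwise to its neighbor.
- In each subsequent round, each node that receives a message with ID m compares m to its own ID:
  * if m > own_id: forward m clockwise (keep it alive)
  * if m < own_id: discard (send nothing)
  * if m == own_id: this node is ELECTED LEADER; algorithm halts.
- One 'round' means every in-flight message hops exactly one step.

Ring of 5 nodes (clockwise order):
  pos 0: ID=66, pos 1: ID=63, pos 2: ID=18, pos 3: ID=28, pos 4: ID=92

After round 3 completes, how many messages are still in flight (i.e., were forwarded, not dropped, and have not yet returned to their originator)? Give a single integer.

Round 1: pos1(id63) recv 66: fwd; pos2(id18) recv 63: fwd; pos3(id28) recv 18: drop; pos4(id92) recv 28: drop; pos0(id66) recv 92: fwd
Round 2: pos2(id18) recv 66: fwd; pos3(id28) recv 63: fwd; pos1(id63) recv 92: fwd
Round 3: pos3(id28) recv 66: fwd; pos4(id92) recv 63: drop; pos2(id18) recv 92: fwd
After round 3: 2 messages still in flight

Answer: 2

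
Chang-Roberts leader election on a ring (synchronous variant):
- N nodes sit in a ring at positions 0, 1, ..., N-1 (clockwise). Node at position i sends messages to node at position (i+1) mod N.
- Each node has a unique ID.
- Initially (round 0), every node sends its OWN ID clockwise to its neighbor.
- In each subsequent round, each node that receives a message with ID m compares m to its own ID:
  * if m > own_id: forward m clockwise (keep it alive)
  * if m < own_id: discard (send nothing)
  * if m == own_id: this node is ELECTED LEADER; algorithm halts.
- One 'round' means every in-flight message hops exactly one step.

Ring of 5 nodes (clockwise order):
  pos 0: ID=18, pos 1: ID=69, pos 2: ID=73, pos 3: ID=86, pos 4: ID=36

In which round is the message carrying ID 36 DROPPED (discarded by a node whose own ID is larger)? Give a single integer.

Round 1: pos1(id69) recv 18: drop; pos2(id73) recv 69: drop; pos3(id86) recv 73: drop; pos4(id36) recv 86: fwd; pos0(id18) recv 36: fwd
Round 2: pos0(id18) recv 86: fwd; pos1(id69) recv 36: drop
Round 3: pos1(id69) recv 86: fwd
Round 4: pos2(id73) recv 86: fwd
Round 5: pos3(id86) recv 86: ELECTED
Message ID 36 originates at pos 4; dropped at pos 1 in round 2

Answer: 2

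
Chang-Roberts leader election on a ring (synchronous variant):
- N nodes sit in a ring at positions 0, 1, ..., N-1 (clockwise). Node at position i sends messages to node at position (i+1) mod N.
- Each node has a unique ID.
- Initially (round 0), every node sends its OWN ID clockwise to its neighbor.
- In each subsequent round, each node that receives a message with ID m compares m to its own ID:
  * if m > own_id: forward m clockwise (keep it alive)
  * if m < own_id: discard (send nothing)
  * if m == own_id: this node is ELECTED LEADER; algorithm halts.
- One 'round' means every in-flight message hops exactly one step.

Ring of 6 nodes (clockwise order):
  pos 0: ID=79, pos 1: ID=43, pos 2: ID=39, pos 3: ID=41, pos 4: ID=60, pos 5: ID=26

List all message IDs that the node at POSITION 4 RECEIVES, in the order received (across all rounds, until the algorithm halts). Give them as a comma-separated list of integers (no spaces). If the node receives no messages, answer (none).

Answer: 41,43,79

Derivation:
Round 1: pos1(id43) recv 79: fwd; pos2(id39) recv 43: fwd; pos3(id41) recv 39: drop; pos4(id60) recv 41: drop; pos5(id26) recv 60: fwd; pos0(id79) recv 26: drop
Round 2: pos2(id39) recv 79: fwd; pos3(id41) recv 43: fwd; pos0(id79) recv 60: drop
Round 3: pos3(id41) recv 79: fwd; pos4(id60) recv 43: drop
Round 4: pos4(id60) recv 79: fwd
Round 5: pos5(id26) recv 79: fwd
Round 6: pos0(id79) recv 79: ELECTED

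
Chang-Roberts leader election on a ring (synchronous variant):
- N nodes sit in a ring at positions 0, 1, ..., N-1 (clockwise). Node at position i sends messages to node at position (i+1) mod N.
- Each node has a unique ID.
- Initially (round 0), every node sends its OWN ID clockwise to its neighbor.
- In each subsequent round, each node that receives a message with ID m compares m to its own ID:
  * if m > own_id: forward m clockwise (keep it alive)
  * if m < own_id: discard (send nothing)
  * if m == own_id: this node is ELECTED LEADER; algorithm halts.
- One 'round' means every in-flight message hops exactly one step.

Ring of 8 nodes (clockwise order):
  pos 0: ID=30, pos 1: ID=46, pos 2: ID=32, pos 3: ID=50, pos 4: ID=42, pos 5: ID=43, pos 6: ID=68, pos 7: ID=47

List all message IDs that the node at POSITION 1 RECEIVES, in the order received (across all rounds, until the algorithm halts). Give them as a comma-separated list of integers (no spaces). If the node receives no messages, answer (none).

Round 1: pos1(id46) recv 30: drop; pos2(id32) recv 46: fwd; pos3(id50) recv 32: drop; pos4(id42) recv 50: fwd; pos5(id43) recv 42: drop; pos6(id68) recv 43: drop; pos7(id47) recv 68: fwd; pos0(id30) recv 47: fwd
Round 2: pos3(id50) recv 46: drop; pos5(id43) recv 50: fwd; pos0(id30) recv 68: fwd; pos1(id46) recv 47: fwd
Round 3: pos6(id68) recv 50: drop; pos1(id46) recv 68: fwd; pos2(id32) recv 47: fwd
Round 4: pos2(id32) recv 68: fwd; pos3(id50) recv 47: drop
Round 5: pos3(id50) recv 68: fwd
Round 6: pos4(id42) recv 68: fwd
Round 7: pos5(id43) recv 68: fwd
Round 8: pos6(id68) recv 68: ELECTED

Answer: 30,47,68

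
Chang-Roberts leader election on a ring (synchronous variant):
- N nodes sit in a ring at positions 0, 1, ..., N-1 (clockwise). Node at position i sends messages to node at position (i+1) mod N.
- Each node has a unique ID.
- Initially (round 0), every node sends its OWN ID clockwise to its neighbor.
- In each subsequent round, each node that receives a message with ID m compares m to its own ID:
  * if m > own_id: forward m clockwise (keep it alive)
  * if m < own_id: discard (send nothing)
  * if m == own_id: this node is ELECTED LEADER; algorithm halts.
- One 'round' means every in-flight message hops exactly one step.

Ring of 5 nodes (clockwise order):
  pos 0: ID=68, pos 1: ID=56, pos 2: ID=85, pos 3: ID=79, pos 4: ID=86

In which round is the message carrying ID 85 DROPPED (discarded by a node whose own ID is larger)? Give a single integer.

Answer: 2

Derivation:
Round 1: pos1(id56) recv 68: fwd; pos2(id85) recv 56: drop; pos3(id79) recv 85: fwd; pos4(id86) recv 79: drop; pos0(id68) recv 86: fwd
Round 2: pos2(id85) recv 68: drop; pos4(id86) recv 85: drop; pos1(id56) recv 86: fwd
Round 3: pos2(id85) recv 86: fwd
Round 4: pos3(id79) recv 86: fwd
Round 5: pos4(id86) recv 86: ELECTED
Message ID 85 originates at pos 2; dropped at pos 4 in round 2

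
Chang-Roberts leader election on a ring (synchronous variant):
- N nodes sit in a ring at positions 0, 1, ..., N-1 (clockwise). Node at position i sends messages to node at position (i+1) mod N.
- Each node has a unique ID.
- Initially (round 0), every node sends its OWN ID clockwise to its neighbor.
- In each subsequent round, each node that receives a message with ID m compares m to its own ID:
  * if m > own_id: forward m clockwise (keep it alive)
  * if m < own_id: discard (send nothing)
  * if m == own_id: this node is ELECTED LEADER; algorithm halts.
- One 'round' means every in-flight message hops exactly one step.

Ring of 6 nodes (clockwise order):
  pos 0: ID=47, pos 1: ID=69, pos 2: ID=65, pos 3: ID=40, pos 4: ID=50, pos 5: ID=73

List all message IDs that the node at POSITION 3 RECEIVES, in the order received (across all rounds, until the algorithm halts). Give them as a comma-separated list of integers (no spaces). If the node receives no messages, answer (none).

Round 1: pos1(id69) recv 47: drop; pos2(id65) recv 69: fwd; pos3(id40) recv 65: fwd; pos4(id50) recv 40: drop; pos5(id73) recv 50: drop; pos0(id47) recv 73: fwd
Round 2: pos3(id40) recv 69: fwd; pos4(id50) recv 65: fwd; pos1(id69) recv 73: fwd
Round 3: pos4(id50) recv 69: fwd; pos5(id73) recv 65: drop; pos2(id65) recv 73: fwd
Round 4: pos5(id73) recv 69: drop; pos3(id40) recv 73: fwd
Round 5: pos4(id50) recv 73: fwd
Round 6: pos5(id73) recv 73: ELECTED

Answer: 65,69,73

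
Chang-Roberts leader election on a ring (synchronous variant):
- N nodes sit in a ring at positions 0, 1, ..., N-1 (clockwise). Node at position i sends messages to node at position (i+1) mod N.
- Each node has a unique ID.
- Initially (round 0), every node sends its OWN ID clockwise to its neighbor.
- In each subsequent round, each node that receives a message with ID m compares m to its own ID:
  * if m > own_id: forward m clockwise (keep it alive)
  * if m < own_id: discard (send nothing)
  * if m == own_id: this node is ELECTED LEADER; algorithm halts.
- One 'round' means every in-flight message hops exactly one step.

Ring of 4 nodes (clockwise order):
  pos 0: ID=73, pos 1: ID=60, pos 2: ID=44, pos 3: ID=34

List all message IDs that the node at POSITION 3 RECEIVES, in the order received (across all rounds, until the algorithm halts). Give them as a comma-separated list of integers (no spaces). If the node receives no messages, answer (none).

Answer: 44,60,73

Derivation:
Round 1: pos1(id60) recv 73: fwd; pos2(id44) recv 60: fwd; pos3(id34) recv 44: fwd; pos0(id73) recv 34: drop
Round 2: pos2(id44) recv 73: fwd; pos3(id34) recv 60: fwd; pos0(id73) recv 44: drop
Round 3: pos3(id34) recv 73: fwd; pos0(id73) recv 60: drop
Round 4: pos0(id73) recv 73: ELECTED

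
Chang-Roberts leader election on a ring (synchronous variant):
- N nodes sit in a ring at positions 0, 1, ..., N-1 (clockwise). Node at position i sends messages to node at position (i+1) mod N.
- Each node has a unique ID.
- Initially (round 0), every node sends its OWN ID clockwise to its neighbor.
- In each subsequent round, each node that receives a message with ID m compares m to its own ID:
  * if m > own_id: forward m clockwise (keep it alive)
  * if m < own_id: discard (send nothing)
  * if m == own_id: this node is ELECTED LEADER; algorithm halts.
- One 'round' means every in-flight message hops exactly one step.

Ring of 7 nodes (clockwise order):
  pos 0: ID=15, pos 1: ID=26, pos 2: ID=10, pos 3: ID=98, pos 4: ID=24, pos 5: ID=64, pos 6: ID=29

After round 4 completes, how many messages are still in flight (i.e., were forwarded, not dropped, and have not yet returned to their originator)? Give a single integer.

Round 1: pos1(id26) recv 15: drop; pos2(id10) recv 26: fwd; pos3(id98) recv 10: drop; pos4(id24) recv 98: fwd; pos5(id64) recv 24: drop; pos6(id29) recv 64: fwd; pos0(id15) recv 29: fwd
Round 2: pos3(id98) recv 26: drop; pos5(id64) recv 98: fwd; pos0(id15) recv 64: fwd; pos1(id26) recv 29: fwd
Round 3: pos6(id29) recv 98: fwd; pos1(id26) recv 64: fwd; pos2(id10) recv 29: fwd
Round 4: pos0(id15) recv 98: fwd; pos2(id10) recv 64: fwd; pos3(id98) recv 29: drop
After round 4: 2 messages still in flight

Answer: 2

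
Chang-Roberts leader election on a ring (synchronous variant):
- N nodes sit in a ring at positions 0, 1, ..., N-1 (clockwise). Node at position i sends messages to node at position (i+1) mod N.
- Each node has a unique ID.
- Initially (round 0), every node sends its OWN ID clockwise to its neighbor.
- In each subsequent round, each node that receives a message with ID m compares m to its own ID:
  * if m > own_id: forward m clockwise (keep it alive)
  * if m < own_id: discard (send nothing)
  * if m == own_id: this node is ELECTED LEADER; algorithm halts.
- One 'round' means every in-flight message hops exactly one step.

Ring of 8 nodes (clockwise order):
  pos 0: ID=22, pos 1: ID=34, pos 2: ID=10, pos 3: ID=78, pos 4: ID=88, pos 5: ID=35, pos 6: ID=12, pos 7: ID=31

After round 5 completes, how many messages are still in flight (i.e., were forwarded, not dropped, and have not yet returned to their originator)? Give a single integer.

Round 1: pos1(id34) recv 22: drop; pos2(id10) recv 34: fwd; pos3(id78) recv 10: drop; pos4(id88) recv 78: drop; pos5(id35) recv 88: fwd; pos6(id12) recv 35: fwd; pos7(id31) recv 12: drop; pos0(id22) recv 31: fwd
Round 2: pos3(id78) recv 34: drop; pos6(id12) recv 88: fwd; pos7(id31) recv 35: fwd; pos1(id34) recv 31: drop
Round 3: pos7(id31) recv 88: fwd; pos0(id22) recv 35: fwd
Round 4: pos0(id22) recv 88: fwd; pos1(id34) recv 35: fwd
Round 5: pos1(id34) recv 88: fwd; pos2(id10) recv 35: fwd
After round 5: 2 messages still in flight

Answer: 2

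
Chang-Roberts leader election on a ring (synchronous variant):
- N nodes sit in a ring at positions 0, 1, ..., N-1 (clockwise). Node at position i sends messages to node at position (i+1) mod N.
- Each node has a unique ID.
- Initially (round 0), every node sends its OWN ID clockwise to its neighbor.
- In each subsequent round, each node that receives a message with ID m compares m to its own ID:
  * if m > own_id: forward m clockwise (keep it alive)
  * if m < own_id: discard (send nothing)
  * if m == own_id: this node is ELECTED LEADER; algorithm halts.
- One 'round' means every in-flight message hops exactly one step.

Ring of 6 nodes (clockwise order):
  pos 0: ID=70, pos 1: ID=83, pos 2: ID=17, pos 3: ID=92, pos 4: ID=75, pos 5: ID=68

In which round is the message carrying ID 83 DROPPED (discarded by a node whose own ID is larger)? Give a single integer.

Round 1: pos1(id83) recv 70: drop; pos2(id17) recv 83: fwd; pos3(id92) recv 17: drop; pos4(id75) recv 92: fwd; pos5(id68) recv 75: fwd; pos0(id70) recv 68: drop
Round 2: pos3(id92) recv 83: drop; pos5(id68) recv 92: fwd; pos0(id70) recv 75: fwd
Round 3: pos0(id70) recv 92: fwd; pos1(id83) recv 75: drop
Round 4: pos1(id83) recv 92: fwd
Round 5: pos2(id17) recv 92: fwd
Round 6: pos3(id92) recv 92: ELECTED
Message ID 83 originates at pos 1; dropped at pos 3 in round 2

Answer: 2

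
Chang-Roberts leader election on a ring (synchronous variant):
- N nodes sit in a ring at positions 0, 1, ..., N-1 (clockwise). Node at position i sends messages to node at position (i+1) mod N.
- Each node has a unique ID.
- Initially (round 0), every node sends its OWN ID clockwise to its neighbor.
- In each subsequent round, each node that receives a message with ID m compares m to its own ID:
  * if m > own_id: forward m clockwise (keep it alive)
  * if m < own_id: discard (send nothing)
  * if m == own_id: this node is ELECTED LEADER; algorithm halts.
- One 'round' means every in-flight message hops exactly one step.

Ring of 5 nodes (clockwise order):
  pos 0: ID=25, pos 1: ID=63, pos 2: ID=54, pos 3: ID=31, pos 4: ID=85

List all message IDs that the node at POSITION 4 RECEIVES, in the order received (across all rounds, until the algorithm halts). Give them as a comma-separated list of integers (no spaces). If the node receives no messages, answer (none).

Round 1: pos1(id63) recv 25: drop; pos2(id54) recv 63: fwd; pos3(id31) recv 54: fwd; pos4(id85) recv 31: drop; pos0(id25) recv 85: fwd
Round 2: pos3(id31) recv 63: fwd; pos4(id85) recv 54: drop; pos1(id63) recv 85: fwd
Round 3: pos4(id85) recv 63: drop; pos2(id54) recv 85: fwd
Round 4: pos3(id31) recv 85: fwd
Round 5: pos4(id85) recv 85: ELECTED

Answer: 31,54,63,85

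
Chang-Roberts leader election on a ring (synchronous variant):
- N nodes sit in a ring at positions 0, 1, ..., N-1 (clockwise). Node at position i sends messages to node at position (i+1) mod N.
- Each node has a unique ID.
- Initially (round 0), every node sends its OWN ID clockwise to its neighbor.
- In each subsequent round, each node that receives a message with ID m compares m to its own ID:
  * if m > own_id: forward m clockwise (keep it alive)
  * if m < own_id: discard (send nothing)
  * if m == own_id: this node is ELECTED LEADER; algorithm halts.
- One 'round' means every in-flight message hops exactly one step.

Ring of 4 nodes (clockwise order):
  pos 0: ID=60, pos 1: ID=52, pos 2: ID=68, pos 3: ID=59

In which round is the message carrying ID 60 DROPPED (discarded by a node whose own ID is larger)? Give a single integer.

Round 1: pos1(id52) recv 60: fwd; pos2(id68) recv 52: drop; pos3(id59) recv 68: fwd; pos0(id60) recv 59: drop
Round 2: pos2(id68) recv 60: drop; pos0(id60) recv 68: fwd
Round 3: pos1(id52) recv 68: fwd
Round 4: pos2(id68) recv 68: ELECTED
Message ID 60 originates at pos 0; dropped at pos 2 in round 2

Answer: 2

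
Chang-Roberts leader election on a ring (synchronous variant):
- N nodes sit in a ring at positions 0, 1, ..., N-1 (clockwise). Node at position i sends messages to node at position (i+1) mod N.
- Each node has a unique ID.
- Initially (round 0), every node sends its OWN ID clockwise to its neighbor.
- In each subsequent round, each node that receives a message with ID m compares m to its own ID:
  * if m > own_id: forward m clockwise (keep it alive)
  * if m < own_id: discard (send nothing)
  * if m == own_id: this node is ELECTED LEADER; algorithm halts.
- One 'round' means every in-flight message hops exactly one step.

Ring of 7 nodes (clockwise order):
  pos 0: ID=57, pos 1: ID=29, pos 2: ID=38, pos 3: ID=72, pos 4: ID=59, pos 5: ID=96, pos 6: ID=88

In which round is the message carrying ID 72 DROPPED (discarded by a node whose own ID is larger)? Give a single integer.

Round 1: pos1(id29) recv 57: fwd; pos2(id38) recv 29: drop; pos3(id72) recv 38: drop; pos4(id59) recv 72: fwd; pos5(id96) recv 59: drop; pos6(id88) recv 96: fwd; pos0(id57) recv 88: fwd
Round 2: pos2(id38) recv 57: fwd; pos5(id96) recv 72: drop; pos0(id57) recv 96: fwd; pos1(id29) recv 88: fwd
Round 3: pos3(id72) recv 57: drop; pos1(id29) recv 96: fwd; pos2(id38) recv 88: fwd
Round 4: pos2(id38) recv 96: fwd; pos3(id72) recv 88: fwd
Round 5: pos3(id72) recv 96: fwd; pos4(id59) recv 88: fwd
Round 6: pos4(id59) recv 96: fwd; pos5(id96) recv 88: drop
Round 7: pos5(id96) recv 96: ELECTED
Message ID 72 originates at pos 3; dropped at pos 5 in round 2

Answer: 2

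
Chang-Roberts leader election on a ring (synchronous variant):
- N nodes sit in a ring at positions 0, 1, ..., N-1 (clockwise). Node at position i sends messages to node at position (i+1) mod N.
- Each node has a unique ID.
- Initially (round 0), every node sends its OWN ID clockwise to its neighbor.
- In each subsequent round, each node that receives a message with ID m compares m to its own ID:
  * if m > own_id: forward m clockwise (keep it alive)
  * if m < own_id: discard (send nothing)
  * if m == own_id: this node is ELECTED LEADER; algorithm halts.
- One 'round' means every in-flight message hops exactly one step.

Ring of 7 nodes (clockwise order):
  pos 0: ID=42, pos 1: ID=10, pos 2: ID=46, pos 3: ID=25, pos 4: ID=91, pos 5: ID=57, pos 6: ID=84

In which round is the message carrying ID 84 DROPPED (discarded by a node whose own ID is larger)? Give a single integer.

Answer: 5

Derivation:
Round 1: pos1(id10) recv 42: fwd; pos2(id46) recv 10: drop; pos3(id25) recv 46: fwd; pos4(id91) recv 25: drop; pos5(id57) recv 91: fwd; pos6(id84) recv 57: drop; pos0(id42) recv 84: fwd
Round 2: pos2(id46) recv 42: drop; pos4(id91) recv 46: drop; pos6(id84) recv 91: fwd; pos1(id10) recv 84: fwd
Round 3: pos0(id42) recv 91: fwd; pos2(id46) recv 84: fwd
Round 4: pos1(id10) recv 91: fwd; pos3(id25) recv 84: fwd
Round 5: pos2(id46) recv 91: fwd; pos4(id91) recv 84: drop
Round 6: pos3(id25) recv 91: fwd
Round 7: pos4(id91) recv 91: ELECTED
Message ID 84 originates at pos 6; dropped at pos 4 in round 5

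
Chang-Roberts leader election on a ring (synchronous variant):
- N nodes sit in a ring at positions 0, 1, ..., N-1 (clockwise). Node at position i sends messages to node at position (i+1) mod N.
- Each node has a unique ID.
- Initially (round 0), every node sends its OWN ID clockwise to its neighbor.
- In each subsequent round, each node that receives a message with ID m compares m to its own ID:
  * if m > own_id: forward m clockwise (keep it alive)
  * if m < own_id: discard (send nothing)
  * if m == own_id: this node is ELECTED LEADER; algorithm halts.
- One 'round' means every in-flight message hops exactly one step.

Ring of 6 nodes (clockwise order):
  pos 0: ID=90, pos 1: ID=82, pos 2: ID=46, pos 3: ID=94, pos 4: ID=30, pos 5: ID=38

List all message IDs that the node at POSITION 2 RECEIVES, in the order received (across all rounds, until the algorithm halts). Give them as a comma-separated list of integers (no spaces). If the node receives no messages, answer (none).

Answer: 82,90,94

Derivation:
Round 1: pos1(id82) recv 90: fwd; pos2(id46) recv 82: fwd; pos3(id94) recv 46: drop; pos4(id30) recv 94: fwd; pos5(id38) recv 30: drop; pos0(id90) recv 38: drop
Round 2: pos2(id46) recv 90: fwd; pos3(id94) recv 82: drop; pos5(id38) recv 94: fwd
Round 3: pos3(id94) recv 90: drop; pos0(id90) recv 94: fwd
Round 4: pos1(id82) recv 94: fwd
Round 5: pos2(id46) recv 94: fwd
Round 6: pos3(id94) recv 94: ELECTED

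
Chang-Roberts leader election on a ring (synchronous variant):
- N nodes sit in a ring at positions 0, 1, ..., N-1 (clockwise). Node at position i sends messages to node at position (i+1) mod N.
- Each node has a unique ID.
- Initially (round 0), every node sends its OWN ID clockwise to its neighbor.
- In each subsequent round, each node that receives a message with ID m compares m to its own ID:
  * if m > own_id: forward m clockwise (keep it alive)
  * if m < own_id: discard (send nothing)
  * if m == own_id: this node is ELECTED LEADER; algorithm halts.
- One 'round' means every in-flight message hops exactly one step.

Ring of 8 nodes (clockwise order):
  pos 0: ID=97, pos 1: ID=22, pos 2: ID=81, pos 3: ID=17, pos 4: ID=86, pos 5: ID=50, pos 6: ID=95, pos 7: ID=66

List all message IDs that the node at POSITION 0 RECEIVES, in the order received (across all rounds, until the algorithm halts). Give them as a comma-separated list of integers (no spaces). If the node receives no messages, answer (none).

Answer: 66,95,97

Derivation:
Round 1: pos1(id22) recv 97: fwd; pos2(id81) recv 22: drop; pos3(id17) recv 81: fwd; pos4(id86) recv 17: drop; pos5(id50) recv 86: fwd; pos6(id95) recv 50: drop; pos7(id66) recv 95: fwd; pos0(id97) recv 66: drop
Round 2: pos2(id81) recv 97: fwd; pos4(id86) recv 81: drop; pos6(id95) recv 86: drop; pos0(id97) recv 95: drop
Round 3: pos3(id17) recv 97: fwd
Round 4: pos4(id86) recv 97: fwd
Round 5: pos5(id50) recv 97: fwd
Round 6: pos6(id95) recv 97: fwd
Round 7: pos7(id66) recv 97: fwd
Round 8: pos0(id97) recv 97: ELECTED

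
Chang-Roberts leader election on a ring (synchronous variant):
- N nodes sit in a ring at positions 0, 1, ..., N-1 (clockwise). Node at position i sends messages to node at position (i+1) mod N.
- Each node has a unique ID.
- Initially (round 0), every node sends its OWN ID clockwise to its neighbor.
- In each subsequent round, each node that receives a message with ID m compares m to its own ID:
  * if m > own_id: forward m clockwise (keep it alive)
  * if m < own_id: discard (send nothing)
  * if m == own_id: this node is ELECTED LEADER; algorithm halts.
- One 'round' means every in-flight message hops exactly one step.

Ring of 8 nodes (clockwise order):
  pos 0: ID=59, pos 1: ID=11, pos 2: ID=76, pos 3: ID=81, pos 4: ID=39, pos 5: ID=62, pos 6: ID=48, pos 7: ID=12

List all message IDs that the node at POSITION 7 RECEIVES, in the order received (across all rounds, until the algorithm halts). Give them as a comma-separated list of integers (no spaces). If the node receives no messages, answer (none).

Round 1: pos1(id11) recv 59: fwd; pos2(id76) recv 11: drop; pos3(id81) recv 76: drop; pos4(id39) recv 81: fwd; pos5(id62) recv 39: drop; pos6(id48) recv 62: fwd; pos7(id12) recv 48: fwd; pos0(id59) recv 12: drop
Round 2: pos2(id76) recv 59: drop; pos5(id62) recv 81: fwd; pos7(id12) recv 62: fwd; pos0(id59) recv 48: drop
Round 3: pos6(id48) recv 81: fwd; pos0(id59) recv 62: fwd
Round 4: pos7(id12) recv 81: fwd; pos1(id11) recv 62: fwd
Round 5: pos0(id59) recv 81: fwd; pos2(id76) recv 62: drop
Round 6: pos1(id11) recv 81: fwd
Round 7: pos2(id76) recv 81: fwd
Round 8: pos3(id81) recv 81: ELECTED

Answer: 48,62,81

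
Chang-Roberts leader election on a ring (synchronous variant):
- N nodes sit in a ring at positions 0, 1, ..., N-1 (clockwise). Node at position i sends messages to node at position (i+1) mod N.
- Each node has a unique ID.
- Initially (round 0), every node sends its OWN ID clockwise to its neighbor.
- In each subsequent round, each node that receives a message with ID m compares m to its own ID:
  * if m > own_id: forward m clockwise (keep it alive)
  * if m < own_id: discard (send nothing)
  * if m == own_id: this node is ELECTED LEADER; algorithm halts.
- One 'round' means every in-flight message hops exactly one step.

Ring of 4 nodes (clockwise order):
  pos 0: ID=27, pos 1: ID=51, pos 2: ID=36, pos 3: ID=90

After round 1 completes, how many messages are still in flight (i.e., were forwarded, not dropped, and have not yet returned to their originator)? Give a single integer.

Answer: 2

Derivation:
Round 1: pos1(id51) recv 27: drop; pos2(id36) recv 51: fwd; pos3(id90) recv 36: drop; pos0(id27) recv 90: fwd
After round 1: 2 messages still in flight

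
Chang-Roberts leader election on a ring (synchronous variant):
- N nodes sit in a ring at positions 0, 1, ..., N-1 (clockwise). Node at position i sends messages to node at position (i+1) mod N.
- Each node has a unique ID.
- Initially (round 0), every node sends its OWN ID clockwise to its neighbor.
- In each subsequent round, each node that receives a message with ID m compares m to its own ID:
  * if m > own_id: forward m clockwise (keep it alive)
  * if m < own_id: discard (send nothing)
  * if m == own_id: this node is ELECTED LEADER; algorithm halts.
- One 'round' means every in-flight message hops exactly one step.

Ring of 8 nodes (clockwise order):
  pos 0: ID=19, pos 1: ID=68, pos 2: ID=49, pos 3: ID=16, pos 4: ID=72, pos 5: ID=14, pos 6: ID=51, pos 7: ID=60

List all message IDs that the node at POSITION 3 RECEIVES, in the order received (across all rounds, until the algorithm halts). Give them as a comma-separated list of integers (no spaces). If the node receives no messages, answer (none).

Round 1: pos1(id68) recv 19: drop; pos2(id49) recv 68: fwd; pos3(id16) recv 49: fwd; pos4(id72) recv 16: drop; pos5(id14) recv 72: fwd; pos6(id51) recv 14: drop; pos7(id60) recv 51: drop; pos0(id19) recv 60: fwd
Round 2: pos3(id16) recv 68: fwd; pos4(id72) recv 49: drop; pos6(id51) recv 72: fwd; pos1(id68) recv 60: drop
Round 3: pos4(id72) recv 68: drop; pos7(id60) recv 72: fwd
Round 4: pos0(id19) recv 72: fwd
Round 5: pos1(id68) recv 72: fwd
Round 6: pos2(id49) recv 72: fwd
Round 7: pos3(id16) recv 72: fwd
Round 8: pos4(id72) recv 72: ELECTED

Answer: 49,68,72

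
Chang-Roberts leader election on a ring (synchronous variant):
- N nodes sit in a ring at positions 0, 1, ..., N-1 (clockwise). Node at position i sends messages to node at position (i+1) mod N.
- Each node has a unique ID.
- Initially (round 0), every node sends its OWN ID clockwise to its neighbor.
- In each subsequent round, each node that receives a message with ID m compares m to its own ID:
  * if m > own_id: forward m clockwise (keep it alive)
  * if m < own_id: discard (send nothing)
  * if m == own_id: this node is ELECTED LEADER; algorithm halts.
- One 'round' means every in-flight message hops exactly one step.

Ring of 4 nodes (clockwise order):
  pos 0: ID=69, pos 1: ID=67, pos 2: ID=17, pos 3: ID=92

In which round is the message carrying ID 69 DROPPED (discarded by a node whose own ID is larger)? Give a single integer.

Answer: 3

Derivation:
Round 1: pos1(id67) recv 69: fwd; pos2(id17) recv 67: fwd; pos3(id92) recv 17: drop; pos0(id69) recv 92: fwd
Round 2: pos2(id17) recv 69: fwd; pos3(id92) recv 67: drop; pos1(id67) recv 92: fwd
Round 3: pos3(id92) recv 69: drop; pos2(id17) recv 92: fwd
Round 4: pos3(id92) recv 92: ELECTED
Message ID 69 originates at pos 0; dropped at pos 3 in round 3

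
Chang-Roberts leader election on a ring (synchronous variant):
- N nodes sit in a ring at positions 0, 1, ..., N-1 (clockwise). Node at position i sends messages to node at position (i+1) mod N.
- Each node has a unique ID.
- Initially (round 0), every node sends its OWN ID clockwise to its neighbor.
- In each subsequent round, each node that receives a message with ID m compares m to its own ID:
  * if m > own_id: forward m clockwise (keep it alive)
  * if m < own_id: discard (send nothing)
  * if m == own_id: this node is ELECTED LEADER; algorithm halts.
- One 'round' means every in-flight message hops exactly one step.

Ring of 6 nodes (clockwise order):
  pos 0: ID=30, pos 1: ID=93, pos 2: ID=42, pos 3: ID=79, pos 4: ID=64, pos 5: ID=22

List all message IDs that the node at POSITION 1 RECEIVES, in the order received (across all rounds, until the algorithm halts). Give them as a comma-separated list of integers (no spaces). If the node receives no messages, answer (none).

Answer: 30,64,79,93

Derivation:
Round 1: pos1(id93) recv 30: drop; pos2(id42) recv 93: fwd; pos3(id79) recv 42: drop; pos4(id64) recv 79: fwd; pos5(id22) recv 64: fwd; pos0(id30) recv 22: drop
Round 2: pos3(id79) recv 93: fwd; pos5(id22) recv 79: fwd; pos0(id30) recv 64: fwd
Round 3: pos4(id64) recv 93: fwd; pos0(id30) recv 79: fwd; pos1(id93) recv 64: drop
Round 4: pos5(id22) recv 93: fwd; pos1(id93) recv 79: drop
Round 5: pos0(id30) recv 93: fwd
Round 6: pos1(id93) recv 93: ELECTED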